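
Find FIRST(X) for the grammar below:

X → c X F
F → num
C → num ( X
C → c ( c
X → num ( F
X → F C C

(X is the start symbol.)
FIRST sets of the other non-terminals involved (by the same procedure, iterated to a fixed point):
  FIRST(F) = { 'num' }

From X → c X F:
  - c is a terminal: add 'c' and stop
From X → num ( F:
  - num is a terminal: add 'num' and stop
From X → F C C:
  - F is a non-terminal: add FIRST(F) \ {ε} = { 'num' }
    F is not nullable, so stop

Collecting: FIRST(X) = { 'c', 'num' }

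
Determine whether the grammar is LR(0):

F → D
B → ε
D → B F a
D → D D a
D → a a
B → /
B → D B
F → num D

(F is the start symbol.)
A grammar is LR(0) if no state in the canonical LR(0) collection has:
  - both a shift item (dot before a terminal) and a complete item (shift-reduce conflict), or
  - two or more complete items (reduce-reduce conflict; the accept item [F' → F .] counts as a complete item here).

Augment with F' → F and build the canonical LR(0) collection (I0 = CLOSURE({[F' → . F]}), then GOTO on every symbol after a dot until no new states appear). It has 14 states:
  I0: { [B → . /], [B → . D B], [B → .], [D → . B F a], [D → . D D a], [D → . a a], [F → . D], [F → . num D], [F' → . F] }  — shift, reduce
  I1: { [B → / .] }  — reduce
  I2: { [B → . /], [B → . D B], [B → .], [D → . B F a], [D → . D D a], [D → . a a], [D → B . F a], [F → . D], [F → . num D] }  — shift, reduce
  I3: { [B → . /], [B → . D B], [B → .], [B → D . B], [D → . B F a], [D → . D D a], [D → . a a], [D → D . D a], [F → D .] }  — shift, 2 reduces
  I4: { [F' → F .] }  — accept
  I5: { [D → a . a] }  — shift
  I6: { [B → . /], [B → . D B], [B → .], [D → . B F a], [D → . D D a], [D → . a a], [F → num . D] }  — shift, reduce
  I7: { [B → . /], [B → . D B], [B → .], [B → D . B], [D → . B F a], [D → . D D a], [D → . a a], [D → D . D a], [F → num D .] }  — shift, 2 reduces
  I8: { [B → . /], [B → . D B], [B → .], [B → D B .], [D → . B F a], [D → . D D a], [D → . a a], [D → B . F a], [F → . D], [F → . num D] }  — shift, 2 reduces
  I9: { [B → . /], [B → . D B], [B → .], [B → D . B], [D → . B F a], [D → . D D a], [D → . a a], [D → D . D a], [D → D D . a] }  — shift, reduce
  I10: { [D → D D a .], [D → a . a] }  — shift, reduce
  I11: { [D → a a .] }  — reduce
  I12: { [D → B F . a] }  — shift
  I13: { [D → B F a .] }  — reduce

Conflict in state I0:
  Shift-reduce conflict between [B → .] and [B → . /]
So the grammar is NOT LR(0).

Answer: No. Shift-reduce conflict between [B → .] and [B → . /]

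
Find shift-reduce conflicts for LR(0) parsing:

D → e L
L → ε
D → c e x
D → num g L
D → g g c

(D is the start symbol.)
No shift-reduce conflicts

Augment with D' → D and build the canonical LR(0) collection (I0 = CLOSURE({[D' → . D]}), then GOTO on every symbol after a dot until no new states appear). It has 13 states:
  I0: { [D → . c e x], [D → . e L], [D → . g g c], [D → . num g L], [D' → . D] }  — shift
  I1: { [D' → D .] }  — accept
  I2: { [D → c . e x] }  — shift
  I3: { [D → e . L], [L → .] }  — reduce
  I4: { [D → g . g c] }  — shift
  I5: { [D → num . g L] }  — shift
  I6: { [D → num g . L], [L → .] }  — reduce
  I7: { [D → num g L .] }  — reduce
  I8: { [D → g g . c] }  — shift
  I9: { [D → g g c .] }  — reduce
  I10: { [D → e L .] }  — reduce
  I11: { [D → c e . x] }  — shift
  I12: { [D → c e x .] }  — reduce

No state contains both a complete item and a shift item.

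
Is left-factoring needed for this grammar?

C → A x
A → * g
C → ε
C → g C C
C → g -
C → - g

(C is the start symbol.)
Left-factoring is needed when two productions for the same non-terminal
share a common prefix on the right-hand side.

Productions for C:
  C → A x
  C → ε
  C → g C C
  C → g -
  C → - g

Found common prefix 'g' in productions for C

Answer: Yes, C has productions with common prefix 'g'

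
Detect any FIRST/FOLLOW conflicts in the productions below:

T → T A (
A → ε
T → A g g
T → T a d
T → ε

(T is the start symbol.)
Yes. T → T A '(' with FOLLOW(T) on { '(', 'a' }; T → T a d with FOLLOW(T) on { '(', 'a' }

A FIRST/FOLLOW conflict occurs when a non-terminal N has a nullable alternative N → β (β ⇒* ε) and another alternative N → α with FIRST(α) ∩ FOLLOW(N) ≠ ∅: on such a lookahead the parser cannot decide between expanding α and letting N vanish via β.

Nullable non-terminals: A, T.
FIRST sets used below: FIRST(T) = { '(', 'a', 'g', ε }, FIRST(A) = { ε }
A has a nullable alternative but only one production, so nothing to check.

T: nullable alternative(s) T → ε; FOLLOW(T) = { $, '(', 'a' }
  T → T A (: FIRST \ {ε} = { '(', 'a', 'g' } — overlaps FOLLOW(T) on { '(', 'a' }: CONFLICT
  T → A g g: FIRST \ {ε} = { 'g' } — disjoint from FOLLOW(T)
  T → T a d: FIRST \ {ε} = { '(', 'a', 'g' } — overlaps FOLLOW(T) on { '(', 'a' }: CONFLICT
  T → ε: FIRST \ {ε} = { } — this is the only nullable alternative, skip

So the grammar has 2 FIRST/FOLLOW conflicts (marked CONFLICT above).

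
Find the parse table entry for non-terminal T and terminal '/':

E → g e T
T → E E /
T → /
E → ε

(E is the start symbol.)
T → E E /, T → /

To find M[T, '/'], we find productions for T where '/' is in the predict set (PREDICT(N → α) = (FIRST(α) \ {ε}) ∪ (FOLLOW(N) if α ⇒* ε)).

Relevant sets:
  FIRST(E) = { 'g', ε }

T → E E /: PREDICT = { '/', 'g' }
  '/' is in predict set, so this production goes in M[T, '/']
T → /: PREDICT = { '/' }
  '/' is in predict set, so this production goes in M[T, '/']

M[T, '/'] = T → E E /, T → /  (a multiply-defined cell — the grammar is not LL(1))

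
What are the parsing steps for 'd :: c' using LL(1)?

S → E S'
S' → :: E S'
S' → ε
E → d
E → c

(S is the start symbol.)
Stack is shown with the top on the left.

Stack      Input     Action
---------------------------
S $        d :: c $  output S → E S'
E S' $     d :: c $  output E → d
d S' $     d :: c $  match 'd'
S' $       :: c $    output S' → :: E S'
:: E S' $  :: c $    match '::'
E S' $     c $       output E → c
c S' $     c $       match 'c'
S' $       $         output S' → ε
$          $         accept

The string is accepted.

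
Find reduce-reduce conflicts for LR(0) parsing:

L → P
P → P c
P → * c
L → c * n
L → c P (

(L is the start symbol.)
A reduce-reduce conflict occurs when an LR(0) state has two complete items [A → α .] and [B → β .] — both call for a reduction, and with no lookahead the parser cannot choose between them.

Augment with L' → L and build the canonical LR(0) collection (I0 = CLOSURE({[L' → . L]}), then GOTO on every symbol after a dot until no new states appear). It has 11 states:
  I0: { [L → . P], [L → . c * n], [L → . c P (], [L' → . L], [P → . * c], [P → . P c] }  — shift
  I1: { [P → * . c] }  — shift
  I2: { [L' → L .] }  — accept
  I3: { [L → P .], [P → P . c] }  — shift, reduce
  I4: { [L → c . * n], [L → c . P (], [P → . * c], [P → . P c] }  — shift
  I5: { [L → c * . n], [P → * . c] }  — shift
  I6: { [L → c P . (], [P → P . c] }  — shift
  I7: { [L → c P ( .] }  — reduce
  I8: { [P → P c .] }  — reduce
  I9: { [P → * c .] }  — reduce
  I10: { [L → c * n .] }  — reduce

No state contains more than one complete item.

Answer: No reduce-reduce conflicts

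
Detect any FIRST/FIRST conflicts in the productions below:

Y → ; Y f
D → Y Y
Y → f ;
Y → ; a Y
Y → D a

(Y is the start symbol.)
Yes. Y → ';' Y f / Y → ';' a Y on { ';' }; Y → ';' Y f / Y → D a on { ';' }; Y → f ';' / Y → D a on { 'f' }; Y → ';' a Y / Y → D a on { ';' }

A FIRST/FIRST conflict occurs when two productions N → α and N → β for the same non-terminal have FIRST(α) ∩ FIRST(β) ≠ ∅ (with ε ∈ FIRST of a nullable right-hand side, so two nullable alternatives also conflict).

FIRST sets of the non-terminals at (or reachable through a nullable prefix from) the front of some alternative:
  FIRST(D) = { ';', 'f' }

Productions for Y:
  Y → ; Y f: FIRST = { ';' }
  Y → f ;: FIRST = { 'f' }
  Y → ; a Y: FIRST = { ';' }
  Y → D a: FIRST = { ';', 'f' }
D has only one production, so no FIRST/FIRST conflict is possible there.

Conflict for Y: Y → ; Y f and Y → ; a Y
  Overlap: { ';' }
Conflict for Y: Y → ; Y f and Y → D a
  Overlap: { ';' }
Conflict for Y: Y → f ; and Y → D a
  Overlap: { 'f' }
Conflict for Y: Y → ; a Y and Y → D a
  Overlap: { ';' }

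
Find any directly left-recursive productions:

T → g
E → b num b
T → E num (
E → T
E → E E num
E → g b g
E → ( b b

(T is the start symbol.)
T → g: starts with g
E → b num b: starts with b
T → E num (: starts with E
E → T: starts with T
E → E E num: LEFT RECURSIVE (starts with E)
E → g b g: starts with g
E → ( b b: starts with '('

The grammar has direct left recursion on: E.

Answer: Yes, E is left-recursive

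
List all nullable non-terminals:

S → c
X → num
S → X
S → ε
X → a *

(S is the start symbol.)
{ 'S' }

A non-terminal is nullable if it can derive ε (the empty string): either it has an ε-production, or it has a production whose right-hand side consists entirely of nullable non-terminals.

ε-productions: S → ε
So S is immediately nullable.
No further non-terminal can be added: every production for the remaining non-terminals contains a terminal or a non-nullable non-terminal.
Nullable = { 'S' }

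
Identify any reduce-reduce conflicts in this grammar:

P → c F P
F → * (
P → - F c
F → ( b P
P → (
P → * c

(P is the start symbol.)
No reduce-reduce conflicts

Augment with P' → P and build the canonical LR(0) collection (I0 = CLOSURE({[P' → . P]}), then GOTO on every symbol after a dot until no new states appear). It has 16 states:
  I0: { [P → . (], [P → . * c], [P → . - F c], [P → . c F P], [P' → . P] }  — shift
  I1: { [P → ( .] }  — reduce
  I2: { [P → * . c] }  — shift
  I3: { [F → . ( b P], [F → . * (], [P → - . F c] }  — shift
  I4: { [P' → P .] }  — accept
  I5: { [F → . ( b P], [F → . * (], [P → c . F P] }  — shift
  I6: { [F → ( . b P] }  — shift
  I7: { [F → * . (] }  — shift
  I8: { [P → . (], [P → . * c], [P → . - F c], [P → . c F P], [P → c F . P] }  — shift
  I9: { [P → c F P .] }  — reduce
  I10: { [F → * ( .] }  — reduce
  I11: { [F → ( b . P], [P → . (], [P → . * c], [P → . - F c], [P → . c F P] }  — shift
  I12: { [F → ( b P .] }  — reduce
  I13: { [P → - F . c] }  — shift
  I14: { [P → - F c .] }  — reduce
  I15: { [P → * c .] }  — reduce

No state contains more than one complete item.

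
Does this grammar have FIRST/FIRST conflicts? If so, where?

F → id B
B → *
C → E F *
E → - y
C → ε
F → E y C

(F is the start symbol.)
No FIRST/FIRST conflicts.

FIRST sets of the non-terminals at (or reachable through a nullable prefix from) the front of some alternative:
  FIRST(E) = { '-' }

Productions for F:
  F → id B: FIRST = { 'id' }
  F → E y C: FIRST = { '-' }
Productions for C:
  C → E F *: FIRST = { '-' }
  C → ε: FIRST = { ε }
B, E have only one production, so no FIRST/FIRST conflict is possible there.

All alternatives of each non-terminal have pairwise disjoint FIRST sets.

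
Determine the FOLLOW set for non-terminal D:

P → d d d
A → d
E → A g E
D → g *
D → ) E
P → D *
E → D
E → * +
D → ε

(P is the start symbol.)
{ '*' }

To compute FOLLOW(D), find every occurrence of D on a right-hand side N → α D β: add FIRST(β) \ {ε}, and if β is empty or nullable also add FOLLOW(N). Iterate to a fixed point.

In P → D *: D is followed by '*', add FIRST('*') \ {ε} = { '*' }
In E → D: D is at the end, add FOLLOW(E)

The FOLLOW sets referred to above (computed the same way, to a fixed point):
  FOLLOW(E) = { '*' }

Taking the union: FOLLOW(D) = { '*' }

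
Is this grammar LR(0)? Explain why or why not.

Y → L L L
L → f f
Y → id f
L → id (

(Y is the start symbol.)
Yes, the grammar is LR(0)

A grammar is LR(0) if no state in the canonical LR(0) collection has:
  - both a shift item (dot before a terminal) and a complete item (shift-reduce conflict), or
  - two or more complete items (reduce-reduce conflict; the accept item [Y' → Y .] counts as a complete item here).

Augment with Y' → Y and build the canonical LR(0) collection (I0 = CLOSURE({[Y' → . Y]}), then GOTO on every symbol after a dot until no new states appear). It has 11 states:
  I0: { [L → . f f], [L → . id (], [Y → . L L L], [Y → . id f], [Y' → . Y] }  — shift
  I1: { [L → . f f], [L → . id (], [Y → L . L L] }  — shift
  I2: { [Y' → Y .] }  — accept
  I3: { [L → f . f] }  — shift
  I4: { [L → id . (], [Y → id . f] }  — shift
  I5: { [L → id ( .] }  — reduce
  I6: { [Y → id f .] }  — reduce
  I7: { [L → f f .] }  — reduce
  I8: { [L → . f f], [L → . id (], [Y → L L . L] }  — shift
  I9: { [L → id . (] }  — shift
  I10: { [Y → L L L .] }  — reduce

Every state is either a pure shift/goto state or contains exactly one complete item and nothing to shift — no conflicts. The grammar is LR(0).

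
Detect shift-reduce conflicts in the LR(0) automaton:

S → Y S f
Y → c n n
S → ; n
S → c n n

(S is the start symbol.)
No shift-reduce conflicts

A shift-reduce conflict occurs when an LR(0) state has both:
  - a complete (reduce) item [A → α .] (dot at the end), and
  - a shift item [B → β . c γ] (dot before a terminal).

Augment with S' → S and build the canonical LR(0) collection (I0 = CLOSURE({[S' → . S]}), then GOTO on every symbol after a dot until no new states appear). It has 10 states:
  I0: { [S → . ; n], [S → . Y S f], [S → . c n n], [S' → . S], [Y → . c n n] }  — shift
  I1: { [S → ; . n] }  — shift
  I2: { [S' → S .] }  — accept
  I3: { [S → . ; n], [S → . Y S f], [S → . c n n], [S → Y . S f], [Y → . c n n] }  — shift
  I4: { [S → c . n n], [Y → c . n n] }  — shift
  I5: { [S → c n . n], [Y → c n . n] }  — shift
  I6: { [S → c n n .], [Y → c n n .] }  — 2 reduces
  I7: { [S → Y S . f] }  — shift
  I8: { [S → Y S f .] }  — reduce
  I9: { [S → ; n .] }  — reduce

No state contains both a complete item and a shift item.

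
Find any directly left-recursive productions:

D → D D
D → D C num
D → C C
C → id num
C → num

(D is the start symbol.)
D → D D: LEFT RECURSIVE (starts with D)
D → D C num: LEFT RECURSIVE (starts with D)
D → C C: starts with C
C → id num: starts with id
C → num: starts with num

The grammar has direct left recursion on: D.

Answer: Yes, D is left-recursive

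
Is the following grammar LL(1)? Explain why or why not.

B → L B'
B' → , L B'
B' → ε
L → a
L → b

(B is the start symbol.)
Yes, the grammar is LL(1).

A grammar is LL(1) if for each non-terminal N with multiple productions, the predict sets of those productions are pairwise disjoint, where PREDICT(N → α) = (FIRST(α) \ {ε}) ∪ (FOLLOW(N) if α ⇒* ε).

Relevant sets:
  FOLLOW(B') = { $ }

For B':
  PREDICT(B' → ',' L B') = { ',' }
  PREDICT(B' → ε) = { $ }
For L:
  PREDICT(L → a) = { 'a' }
  PREDICT(L → b) = { 'b' }
B has a single production, so nothing to check there.

All predict sets are disjoint. The grammar IS LL(1).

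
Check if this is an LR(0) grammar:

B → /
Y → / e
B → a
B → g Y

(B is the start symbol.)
Augment with B' → B and build the canonical LR(0) collection (I0 = CLOSURE({[B' → . B]}), then GOTO on every symbol after a dot until no new states appear). It has 8 states:
  I0: { [B → . /], [B → . a], [B → . g Y], [B' → . B] }  — shift
  I1: { [B → / .] }  — reduce
  I2: { [B' → B .] }  — accept
  I3: { [B → a .] }  — reduce
  I4: { [B → g . Y], [Y → . / e] }  — shift
  I5: { [Y → / . e] }  — shift
  I6: { [B → g Y .] }  — reduce
  I7: { [Y → / e .] }  — reduce

Every state is either a pure shift/goto state or contains exactly one complete item and nothing to shift — no conflicts. The grammar is LR(0).

Answer: Yes, the grammar is LR(0)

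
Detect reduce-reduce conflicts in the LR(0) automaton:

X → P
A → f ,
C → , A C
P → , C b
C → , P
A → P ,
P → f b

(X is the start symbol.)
Augment with X' → X and build the canonical LR(0) collection (I0 = CLOSURE({[X' → . X]}), then GOTO on every symbol after a dot until no new states appear). It has 15 states:
  I0: { [P → . , C b], [P → . f b], [X → . P], [X' → . X] }  — shift
  I1: { [C → . , A C], [C → . , P], [P → , . C b] }  — shift
  I2: { [X → P .] }  — reduce
  I3: { [X' → X .] }  — accept
  I4: { [P → f . b] }  — shift
  I5: { [P → f b .] }  — reduce
  I6: { [A → . P ,], [A → . f ,], [C → , . A C], [C → , . P], [P → . , C b], [P → . f b] }  — shift
  I7: { [P → , C . b] }  — shift
  I8: { [P → , C b .] }  — reduce
  I9: { [C → , A . C], [C → . , A C], [C → . , P] }  — shift
  I10: { [A → P . ,], [C → , P .] }  — shift, reduce
  I11: { [A → f . ,], [P → f . b] }  — shift
  I12: { [A → f , .] }  — reduce
  I13: { [A → P , .] }  — reduce
  I14: { [C → , A C .] }  — reduce

No state contains more than one complete item.

Answer: No reduce-reduce conflicts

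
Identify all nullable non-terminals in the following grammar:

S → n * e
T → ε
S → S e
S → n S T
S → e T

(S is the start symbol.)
A non-terminal is nullable if it can derive ε (the empty string): either it has an ε-production, or it has a production whose right-hand side consists entirely of nullable non-terminals.

ε-productions: T → ε
So T is immediately nullable.
No further non-terminal can be added: every production for the remaining non-terminals contains a terminal or a non-nullable non-terminal.
Nullable = { 'T' }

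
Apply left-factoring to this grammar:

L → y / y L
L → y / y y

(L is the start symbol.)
Left-factoring transforms A → αβ₁ | αβ₂ into A → αA' and A' → β₁ | β₂
(α is the longest common prefix among the alternatives). Repeat until
no nonterminal has two alternatives with a common prefix.

Round 1: L has alternatives sharing prefix 'y / y'. Introduce L': L → y / y L'
  Add: L' → L
  Add: L' → y

No remaining common prefixes — done.

Resulting grammar:
L → y / y L'
L' → L
L' → y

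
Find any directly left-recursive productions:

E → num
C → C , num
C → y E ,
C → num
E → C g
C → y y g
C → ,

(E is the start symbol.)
E → num: starts with num
C → C , num: LEFT RECURSIVE (starts with C)
C → y E ,: starts with y
C → num: starts with num
E → C g: starts with C
C → y y g: starts with y
C → ,: starts with ','

The grammar has direct left recursion on: C.

Answer: Yes, C is left-recursive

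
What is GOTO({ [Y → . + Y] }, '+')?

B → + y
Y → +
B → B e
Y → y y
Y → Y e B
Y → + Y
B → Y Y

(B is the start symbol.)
GOTO(I, '+') = CLOSURE({ [A → αX.β] : [A → α.Xβ] ∈ I, X = '+' })

Items with dot before '+', with the dot advanced:
  [Y → . + Y] → [Y → + . Y]
Closure of the advanced items:
  [Y → + . Y] has the dot before Y: add [Y → . +], [Y → . y y], [Y → . Y e B], [Y → . + Y]

GOTO = { [Y → + . Y], [Y → . + Y], [Y → . +], [Y → . Y e B], [Y → . y y] }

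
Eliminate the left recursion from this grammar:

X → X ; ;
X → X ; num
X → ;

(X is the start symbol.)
X is directly left-recursive. The standard transformation for
  A → A α₁ | ... | A α_m | β₁ | ... | β_n
is
  A  → β₁ A' | ... | β_n A'
  A' → α₁ A' | ... | α_m A' | ε

X → ; becomes X → ; X'
X → X ; ; becomes X' → ; ; X'
X → X ; num becomes X' → ; num X'
Add X' → ε

Resulting grammar:
X → ; X'
X' → ; ; X'
X' → ; num X'
X' → ε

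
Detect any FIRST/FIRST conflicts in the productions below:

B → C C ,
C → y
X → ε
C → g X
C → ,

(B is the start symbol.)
No FIRST/FIRST conflicts.

A FIRST/FIRST conflict occurs when two productions N → α and N → β for the same non-terminal have FIRST(α) ∩ FIRST(β) ≠ ∅ (with ε ∈ FIRST of a nullable right-hand side, so two nullable alternatives also conflict).

Productions for C:
  C → y: FIRST = { 'y' }
  C → g X: FIRST = { 'g' }
  C → ,: FIRST = { ',' }
B, X have only one production, so no FIRST/FIRST conflict is possible there.

All alternatives of each non-terminal have pairwise disjoint FIRST sets.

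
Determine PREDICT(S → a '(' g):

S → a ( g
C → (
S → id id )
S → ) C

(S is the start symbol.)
PREDICT(S → a '(' g) = (FIRST(RHS) \ {ε}) ∪ (FOLLOW(S) if ε ∈ FIRST(RHS), i.e. RHS ⇒* ε)
FIRST(a '(' g) = { 'a' }
ε ∉ FIRST(a '(' g), so FOLLOW(S) is not added.
PREDICT(S → a '(' g) = { 'a' }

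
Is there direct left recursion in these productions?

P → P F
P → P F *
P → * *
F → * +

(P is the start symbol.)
Direct left recursion occurs when N → N α for some non-terminal N (the right-hand side begins with the left-hand side itself).

P → P F: LEFT RECURSIVE (starts with P)
P → P F *: LEFT RECURSIVE (starts with P)
P → * *: starts with '*'
F → * +: starts with '*'

The grammar has direct left recursion on: P.

Answer: Yes, P is left-recursive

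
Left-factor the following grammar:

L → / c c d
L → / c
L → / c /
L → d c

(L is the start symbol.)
Left-factoring transforms A → αβ₁ | αβ₂ into A → αA' and A' → β₁ | β₂
(α is the longest common prefix among the alternatives). Repeat until
no nonterminal has two alternatives with a common prefix.

Round 1: L has alternatives sharing prefix '/ c'. Introduce L': L → / c L'
  Add: L' → c d
  Add: L' → ε
  Add: L' → /

No remaining common prefixes — done.

Resulting grammar:
L → / c L'
L' → c d
L' → ε
L' → /
L → d c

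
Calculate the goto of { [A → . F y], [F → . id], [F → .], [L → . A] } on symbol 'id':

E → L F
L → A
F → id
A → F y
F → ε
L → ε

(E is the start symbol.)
{ [F → id .] }

GOTO(I, 'id') = CLOSURE({ [A → αX.β] : [A → α.Xβ] ∈ I, X = 'id' })

Items with dot before 'id', with the dot advanced:
  [F → . id] → [F → id .]
Closure adds nothing (no advanced item has the dot before a non-terminal).

GOTO = { [F → id .] }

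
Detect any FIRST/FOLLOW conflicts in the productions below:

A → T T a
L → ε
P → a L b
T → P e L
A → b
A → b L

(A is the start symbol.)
A FIRST/FOLLOW conflict occurs when a non-terminal N has a nullable alternative N → β (β ⇒* ε) and another alternative N → α with FIRST(α) ∩ FOLLOW(N) ≠ ∅: on such a lookahead the parser cannot decide between expanding α and letting N vanish via β.

Nullable non-terminals: L.
L has a nullable alternative but only one production, so nothing to check.

A, P, T have no nullable alternative, so no FIRST/FOLLOW check is needed there.

No FIRST/FOLLOW conflicts found.

Answer: No FIRST/FOLLOW conflicts.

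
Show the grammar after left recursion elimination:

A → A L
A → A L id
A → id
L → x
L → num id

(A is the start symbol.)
A is directly left-recursive. The standard transformation for
  A → A α₁ | ... | A α_m | β₁ | ... | β_n
is
  A  → β₁ A' | ... | β_n A'
  A' → α₁ A' | ... | α_m A' | ε

A → id becomes A → id A'
A → A L becomes A' → L A'
A → A L id becomes A' → L id A'
Add A' → ε

Productions for other non-terminals are unchanged:
  L → x
  L → num id

Resulting grammar:
A → id A'
A' → L A'
A' → L id A'
A' → ε
L → x
L → num id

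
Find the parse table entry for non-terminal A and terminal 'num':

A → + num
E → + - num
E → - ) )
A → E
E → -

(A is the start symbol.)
Empty (error entry)

To find M[A, 'num'], we find productions for A where 'num' is in the predict set (PREDICT(N → α) = (FIRST(α) \ {ε}) ∪ (FOLLOW(N) if α ⇒* ε)).

Relevant sets:
  FIRST(E) = { '+', '-' }

A → + num: PREDICT = { '+' }
A → E: PREDICT = { '+', '-' }

M[A, 'num'] is empty (no production applies)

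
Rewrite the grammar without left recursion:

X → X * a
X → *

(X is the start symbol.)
X is directly left-recursive. The standard transformation for
  A → A α₁ | ... | A α_m | β₁ | ... | β_n
is
  A  → β₁ A' | ... | β_n A'
  A' → α₁ A' | ... | α_m A' | ε

X → * becomes X → * X'
X → X * a becomes X' → * a X'
Add X' → ε

Resulting grammar:
X → * X'
X' → * a X'
X' → ε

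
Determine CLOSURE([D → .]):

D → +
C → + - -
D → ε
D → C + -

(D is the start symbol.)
{ [D → .] }

Start with: [D → .]
The dot is at the end, so nothing is added.

CLOSURE = { [D → .] }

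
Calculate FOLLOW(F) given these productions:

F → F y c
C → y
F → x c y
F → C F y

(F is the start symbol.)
{ $, 'y' }

To compute FOLLOW(F), find every occurrence of F on a right-hand side N → α F β: add FIRST(β) \ {ε}, and if β is empty or nullable also add FOLLOW(N). Iterate to a fixed point.

F is the start symbol, so $ ∈ FOLLOW(F).
In F → F y c: F is followed by y c, add FIRST(y c) \ {ε} = { 'y' }
In F → C F y: F is followed by y, add FIRST(y) \ {ε} = { 'y' }

Taking the union: FOLLOW(F) = { $, 'y' }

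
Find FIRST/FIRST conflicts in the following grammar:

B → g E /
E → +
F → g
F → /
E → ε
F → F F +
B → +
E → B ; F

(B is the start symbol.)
FIRST sets of the non-terminals at (or reachable through a nullable prefix from) the front of some alternative:
  FIRST(B) = { '+', 'g' }
  FIRST(F) = { '/', 'g' }

Productions for B:
  B → g E /: FIRST = { 'g' }
  B → +: FIRST = { '+' }
Productions for E:
  E → +: FIRST = { '+' }
  E → ε: FIRST = { ε }
  E → B ; F: FIRST = { '+', 'g' }
Productions for F:
  F → g: FIRST = { 'g' }
  F → /: FIRST = { '/' }
  F → F F +: FIRST = { '/', 'g' }

Conflict for E: E → + and E → B ; F
  Overlap: { '+' }
Conflict for F: F → g and F → F F +
  Overlap: { 'g' }
Conflict for F: F → / and F → F F +
  Overlap: { '/' }

Answer: Yes. E → '+' / E → B ';' F on { '+' }; F → g / F → F F '+' on { 'g' }; F → '/' / F → F F '+' on { '/' }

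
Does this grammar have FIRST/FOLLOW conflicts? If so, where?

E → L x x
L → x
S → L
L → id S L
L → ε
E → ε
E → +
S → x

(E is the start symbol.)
Yes. L → x with FOLLOW(L) on { 'x' }; L → id S L with FOLLOW(L) on { 'id' }; S → x with FOLLOW(S) on { 'x' }

A FIRST/FOLLOW conflict occurs when a non-terminal N has a nullable alternative N → β (β ⇒* ε) and another alternative N → α with FIRST(α) ∩ FOLLOW(N) ≠ ∅: on such a lookahead the parser cannot decide between expanding α and letting N vanish via β.

Nullable non-terminals: E, L, S.
FIRST sets used below: FIRST(L) = { 'id', 'x', ε }

E: nullable alternative(s) E → ε; FOLLOW(E) = { $ }
  E → L x x: FIRST \ {ε} = { 'id', 'x' } — disjoint from FOLLOW(E)
  E → ε: FIRST \ {ε} = { } — this is the only nullable alternative, skip
  E → +: FIRST \ {ε} = { '+' } — disjoint from FOLLOW(E)

L: nullable alternative(s) L → ε; FOLLOW(L) = { 'id', 'x' }
  L → x: FIRST \ {ε} = { 'x' } — overlaps FOLLOW(L) on { 'x' }: CONFLICT
  L → id S L: FIRST \ {ε} = { 'id' } — overlaps FOLLOW(L) on { 'id' }: CONFLICT
  L → ε: FIRST \ {ε} = { } — this is the only nullable alternative, skip

S: nullable alternative(s) S → L; FOLLOW(S) = { 'id', 'x' }
  S → L: FIRST \ {ε} = { 'id', 'x' } — this is the only nullable alternative, skip
  S → x: FIRST \ {ε} = { 'x' } — overlaps FOLLOW(S) on { 'x' }: CONFLICT

So the grammar has 3 FIRST/FOLLOW conflicts (marked CONFLICT above).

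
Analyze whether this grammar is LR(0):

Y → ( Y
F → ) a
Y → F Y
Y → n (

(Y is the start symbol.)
Yes, the grammar is LR(0)

Augment with Y' → Y and build the canonical LR(0) collection (I0 = CLOSURE({[Y' → . Y]}), then GOTO on every symbol after a dot until no new states appear). It has 10 states:
  I0: { [F → . ) a], [Y → . ( Y], [Y → . F Y], [Y → . n (], [Y' → . Y] }  — shift
  I1: { [F → . ) a], [Y → ( . Y], [Y → . ( Y], [Y → . F Y], [Y → . n (] }  — shift
  I2: { [F → ) . a] }  — shift
  I3: { [F → . ) a], [Y → . ( Y], [Y → . F Y], [Y → . n (], [Y → F . Y] }  — shift
  I4: { [Y' → Y .] }  — accept
  I5: { [Y → n . (] }  — shift
  I6: { [Y → n ( .] }  — reduce
  I7: { [Y → F Y .] }  — reduce
  I8: { [F → ) a .] }  — reduce
  I9: { [Y → ( Y .] }  — reduce

Every state is either a pure shift/goto state or contains exactly one complete item and nothing to shift — no conflicts. The grammar is LR(0).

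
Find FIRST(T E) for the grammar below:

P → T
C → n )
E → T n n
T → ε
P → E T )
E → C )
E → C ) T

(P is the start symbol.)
FIRST sets of the non-terminals involved (from the grammar, by fixed-point iteration):
  FIRST(T) = { ε }
  FIRST(E) = { 'n' }

To compute FIRST(T E), process the symbols left to right:
Symbol T is a non-terminal. Add FIRST(T) \ {ε} = { }
T is nullable (ε ∈ FIRST(T)), continue to the next symbol.
Symbol E is a non-terminal. Add FIRST(E) \ {ε} = { 'n' }
E is not nullable (ε ∉ FIRST(E)), so stop here.
FIRST(T E) = { 'n' }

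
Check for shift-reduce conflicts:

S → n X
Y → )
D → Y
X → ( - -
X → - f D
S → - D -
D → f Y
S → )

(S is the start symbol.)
Augment with S' → S and build the canonical LR(0) collection (I0 = CLOSURE({[S' → . S]}), then GOTO on every symbol after a dot until no new states appear). It has 18 states:
  I0: { [S → . )], [S → . - D -], [S → . n X], [S' → . S] }  — shift
  I1: { [S → ) .] }  — reduce
  I2: { [D → . Y], [D → . f Y], [S → - . D -], [Y → . )] }  — shift
  I3: { [S' → S .] }  — accept
  I4: { [S → n . X], [X → . ( - -], [X → . - f D] }  — shift
  I5: { [X → ( . - -] }  — shift
  I6: { [X → - . f D] }  — shift
  I7: { [S → n X .] }  — reduce
  I8: { [D → . Y], [D → . f Y], [X → - f . D], [Y → . )] }  — shift
  I9: { [Y → ) .] }  — reduce
  I10: { [X → - f D .] }  — reduce
  I11: { [D → Y .] }  — reduce
  I12: { [D → f . Y], [Y → . )] }  — shift
  I13: { [D → f Y .] }  — reduce
  I14: { [X → ( - . -] }  — shift
  I15: { [X → ( - - .] }  — reduce
  I16: { [S → - D . -] }  — shift
  I17: { [S → - D - .] }  — reduce

No state contains both a complete item and a shift item.

Answer: No shift-reduce conflicts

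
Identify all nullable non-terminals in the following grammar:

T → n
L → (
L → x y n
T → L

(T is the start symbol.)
A non-terminal is nullable if it can derive ε (the empty string): either it has an ε-production, or it has a production whose right-hand side consists entirely of nullable non-terminals.

There are no ε-productions, so no non-terminal can derive ε.
No non-terminals are nullable.

Answer: None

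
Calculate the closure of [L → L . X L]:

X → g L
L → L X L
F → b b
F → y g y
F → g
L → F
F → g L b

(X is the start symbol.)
To compute CLOSURE, for each item [A → α.Bβ] where B is a non-terminal, add [B → .γ] for all productions B → γ; repeat for the newly added items until nothing changes.

Start with: [L → L . X L]
  [L → L . X L] has the dot before X: add [X → . g L]
No further items can be added.

CLOSURE = { [L → L . X L], [X → . g L] }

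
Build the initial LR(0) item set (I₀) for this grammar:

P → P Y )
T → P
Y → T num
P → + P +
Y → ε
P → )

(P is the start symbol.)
First, augment the grammar with P' → P
I₀ = CLOSURE({ [P' → . P] }):
  [P' → . P] has the dot before P: add [P → . P Y )], [P → . + P +], [P → . )]
No further items can be added.

I₀ = { [P → . )], [P → . + P +], [P → . P Y )], [P' → . P] }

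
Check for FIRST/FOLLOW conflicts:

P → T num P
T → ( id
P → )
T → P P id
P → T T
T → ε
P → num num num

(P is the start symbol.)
Yes. P → T num P with FOLLOW(P) on { '(', ')', 'id', 'num' }; P → ')' with FOLLOW(P) on { ')' }; P → num num num with FOLLOW(P) on { 'num' }; T → '(' id with FOLLOW(T) on { '(' }; T → P P id with FOLLOW(T) on { '(', ')', 'id', 'num' }

A FIRST/FOLLOW conflict occurs when a non-terminal N has a nullable alternative N → β (β ⇒* ε) and another alternative N → α with FIRST(α) ∩ FOLLOW(N) ≠ ∅: on such a lookahead the parser cannot decide between expanding α and letting N vanish via β.

Nullable non-terminals: P, T.
FIRST sets used below: FIRST(T) = { '(', ')', 'id', 'num', ε }, FIRST(P) = { '(', ')', 'id', 'num', ε }

P: nullable alternative(s) P → T T; FOLLOW(P) = { $, '(', ')', 'id', 'num' }
  P → T num P: FIRST \ {ε} = { '(', ')', 'id', 'num' } — overlaps FOLLOW(P) on { '(', ')', 'id', 'num' }: CONFLICT
  P → ): FIRST \ {ε} = { ')' } — overlaps FOLLOW(P) on { ')' }: CONFLICT
  P → T T: FIRST \ {ε} = { '(', ')', 'id', 'num' } — this is the only nullable alternative, skip
  P → num num num: FIRST \ {ε} = { 'num' } — overlaps FOLLOW(P) on { 'num' }: CONFLICT

T: nullable alternative(s) T → ε; FOLLOW(T) = { $, '(', ')', 'id', 'num' }
  T → ( id: FIRST \ {ε} = { '(' } — overlaps FOLLOW(T) on { '(' }: CONFLICT
  T → P P id: FIRST \ {ε} = { '(', ')', 'id', 'num' } — overlaps FOLLOW(T) on { '(', ')', 'id', 'num' }: CONFLICT
  T → ε: FIRST \ {ε} = { } — this is the only nullable alternative, skip

So the grammar has 5 FIRST/FOLLOW conflicts (marked CONFLICT above).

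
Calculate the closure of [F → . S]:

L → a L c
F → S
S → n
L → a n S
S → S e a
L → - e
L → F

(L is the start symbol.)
Start with: [F → . S]
  [F → . S] has the dot before S: add [S → . n], [S → . S e a]
No further items can be added.

CLOSURE = { [F → . S], [S → . S e a], [S → . n] }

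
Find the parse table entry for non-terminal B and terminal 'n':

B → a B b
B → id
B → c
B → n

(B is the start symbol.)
To find M[B, 'n'], we find productions for B where 'n' is in the predict set (PREDICT(N → α) = (FIRST(α) \ {ε}) ∪ (FOLLOW(N) if α ⇒* ε)).

B → a B b: PREDICT = { 'a' }
B → id: PREDICT = { 'id' }
B → c: PREDICT = { 'c' }
B → n: PREDICT = { 'n' }
  'n' is in predict set, so this production goes in M[B, 'n']

M[B, 'n'] = B → n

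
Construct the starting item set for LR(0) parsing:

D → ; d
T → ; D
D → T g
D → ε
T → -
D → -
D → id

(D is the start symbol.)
First, augment the grammar with D' → D
I₀ = CLOSURE({ [D' → . D] }):
  [D' → . D] has the dot before D: add [D → . ; d], [D → . T g], [D → .], [D → . -], [D → . id]
  [D → . T g] has the dot before T: add [T → . ; D], [T → . -]
No further items can be added.

I₀ = { [D → . -], [D → . ; d], [D → . T g], [D → . id], [D → .], [D' → . D], [T → . -], [T → . ; D] }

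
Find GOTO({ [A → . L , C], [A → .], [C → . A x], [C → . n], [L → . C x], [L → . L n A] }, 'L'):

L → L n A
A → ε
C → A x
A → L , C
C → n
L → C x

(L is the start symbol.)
{ [A → L . , C], [L → L . n A] }

GOTO(I, 'L') = CLOSURE({ [A → αX.β] : [A → α.Xβ] ∈ I, X = 'L' })

Items with dot before 'L', with the dot advanced:
  [A → . L , C] → [A → L . , C]
  [L → . L n A] → [L → L . n A]
Closure adds nothing (no advanced item has the dot before a non-terminal).

GOTO = { [A → L . , C], [L → L . n A] }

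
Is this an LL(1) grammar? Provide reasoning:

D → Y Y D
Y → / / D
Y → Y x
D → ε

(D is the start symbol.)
A grammar is LL(1) if for each non-terminal N with multiple productions, the predict sets of those productions are pairwise disjoint, where PREDICT(N → α) = (FIRST(α) \ {ε}) ∪ (FOLLOW(N) if α ⇒* ε).

Relevant sets:
  FIRST(Y) = { '/' }
  FOLLOW(D) = { $, '/', 'x' }

For D:
  PREDICT(D → Y Y D) = { '/' }
  PREDICT(D → ε) = { $, '/', 'x' }
For Y:
  PREDICT(Y → '/' '/' D) = { '/' }
  PREDICT(Y → Y x) = { '/' }

Conflict found: Predict set conflict for D: { '/' }
The grammar is NOT LL(1).

Answer: No. Predict set conflict for D: { '/' }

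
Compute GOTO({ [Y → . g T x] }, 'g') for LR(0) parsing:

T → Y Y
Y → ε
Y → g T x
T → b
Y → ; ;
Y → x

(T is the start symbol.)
GOTO(I, 'g') = CLOSURE({ [A → αX.β] : [A → α.Xβ] ∈ I, X = 'g' })

Items with dot before 'g', with the dot advanced:
  [Y → . g T x] → [Y → g . T x]
Closure of the advanced items:
  [Y → g . T x] has the dot before T: add [T → . Y Y], [T → . b]
  [T → . Y Y] has the dot before Y: add [Y → .], [Y → . g T x], [Y → . ; ;], [Y → . x]

GOTO = { [T → . Y Y], [T → . b], [Y → . ; ;], [Y → . g T x], [Y → . x], [Y → .], [Y → g . T x] }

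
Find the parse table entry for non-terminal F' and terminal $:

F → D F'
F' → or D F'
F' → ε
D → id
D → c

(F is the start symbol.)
To find M[F', $], we find productions for F' where $ is in the predict set (PREDICT(N → α) = (FIRST(α) \ {ε}) ∪ (FOLLOW(N) if α ⇒* ε)).

Relevant sets:
  FOLLOW(F') = { $ }

F' → or D F': PREDICT = { 'or' }
F' → ε: PREDICT = { $ }
  $ is in predict set, so this production goes in M[F', $]

M[F', $] = F' → ε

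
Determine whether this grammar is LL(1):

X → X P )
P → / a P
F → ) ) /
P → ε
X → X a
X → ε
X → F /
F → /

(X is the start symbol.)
A grammar is LL(1) if for each non-terminal N with multiple productions, the predict sets of those productions are pairwise disjoint, where PREDICT(N → α) = (FIRST(α) \ {ε}) ∪ (FOLLOW(N) if α ⇒* ε).

Relevant sets:
  FIRST(X) = { ')', '/', 'a', ε }
  FIRST(P) = { '/', ε }
  FIRST(F) = { ')', '/' }
  FOLLOW(X) = { $, ')', '/', 'a' }
  FOLLOW(P) = { ')' }

For X:
  PREDICT(X → X P ')') = { ')', '/', 'a' }
  PREDICT(X → X a) = { ')', '/', 'a' }
  PREDICT(X → ε) = { $, ')', '/', 'a' }
  PREDICT(X → F '/') = { ')', '/' }
For P:
  PREDICT(P → '/' a P) = { '/' }
  PREDICT(P → ε) = { ')' }
For F:
  PREDICT(F → ')' ')' '/') = { ')' }
  PREDICT(F → '/') = { '/' }

Conflict found: Predict set conflict for X: { ')', '/', 'a' }
The grammar is NOT LL(1).

Answer: No. Predict set conflict for X: { ')', '/', 'a' }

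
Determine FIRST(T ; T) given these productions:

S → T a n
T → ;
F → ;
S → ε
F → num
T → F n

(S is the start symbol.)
{ ';', 'num' }

FIRST sets of the non-terminals involved (from the grammar, by fixed-point iteration):
  FIRST(T) = { ';', 'num' }

To compute FIRST(T ; T), process the symbols left to right:
Symbol T is a non-terminal. Add FIRST(T) \ {ε} = { ';', 'num' }
T is not nullable (ε ∉ FIRST(T)), so stop here.
FIRST(T ; T) = { ';', 'num' }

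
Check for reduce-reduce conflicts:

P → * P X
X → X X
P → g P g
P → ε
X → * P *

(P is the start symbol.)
A reduce-reduce conflict occurs when an LR(0) state has two complete items [A → α .] and [B → β .] — both call for a reduction, and with no lookahead the parser cannot choose between them.

Augment with P' → P and build the canonical LR(0) collection (I0 = CLOSURE({[P' → . P]}), then GOTO on every symbol after a dot until no new states appear). It has 12 states:
  I0: { [P → . * P X], [P → . g P g], [P → .], [P' → . P] }  — shift, reduce
  I1: { [P → * . P X], [P → . * P X], [P → . g P g], [P → .] }  — shift, reduce
  I2: { [P' → P .] }  — accept
  I3: { [P → . * P X], [P → . g P g], [P → .], [P → g . P g] }  — shift, reduce
  I4: { [P → g P . g] }  — shift
  I5: { [P → g P g .] }  — reduce
  I6: { [P → * P . X], [X → . * P *], [X → . X X] }  — shift
  I7: { [P → . * P X], [P → . g P g], [P → .], [X → * . P *] }  — shift, reduce
  I8: { [P → * P X .], [X → . * P *], [X → . X X], [X → X . X] }  — shift, reduce
  I9: { [X → . * P *], [X → . X X], [X → X . X], [X → X X .] }  — shift, reduce
  I10: { [X → * P . *] }  — shift
  I11: { [X → * P * .] }  — reduce

No state contains more than one complete item.

Answer: No reduce-reduce conflicts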